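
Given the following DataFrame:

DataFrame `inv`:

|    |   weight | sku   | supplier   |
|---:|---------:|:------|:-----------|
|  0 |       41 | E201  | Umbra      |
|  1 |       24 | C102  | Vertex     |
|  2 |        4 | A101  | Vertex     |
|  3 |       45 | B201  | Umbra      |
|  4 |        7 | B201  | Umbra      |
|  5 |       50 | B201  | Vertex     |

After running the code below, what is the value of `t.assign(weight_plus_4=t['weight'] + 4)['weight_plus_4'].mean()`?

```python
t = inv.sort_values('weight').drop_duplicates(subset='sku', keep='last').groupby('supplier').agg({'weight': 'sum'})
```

63.5

sort by weight:
   weight   sku supplier
2       4  A101   Vertex
4       7  B201    Umbra
1      24  C102   Vertex
0      41  E201    Umbra
3      45  B201    Umbra
5      50  B201   Vertex
drop duplicate sku (keep=last):
   weight   sku supplier
2       4  A101   Vertex
1      24  C102   Vertex
0      41  E201    Umbra
5      50  B201   Vertex
group by supplier, sum of weight:
          weight
supplier        
Umbra         41
Vertex        78
add column weight_plus_4 = t['weight'] + 4:
          weight  weight_plus_4
supplier                       
Umbra         41             45
Vertex        78             82
Then the mean of column 'weight_plus_4': 63.5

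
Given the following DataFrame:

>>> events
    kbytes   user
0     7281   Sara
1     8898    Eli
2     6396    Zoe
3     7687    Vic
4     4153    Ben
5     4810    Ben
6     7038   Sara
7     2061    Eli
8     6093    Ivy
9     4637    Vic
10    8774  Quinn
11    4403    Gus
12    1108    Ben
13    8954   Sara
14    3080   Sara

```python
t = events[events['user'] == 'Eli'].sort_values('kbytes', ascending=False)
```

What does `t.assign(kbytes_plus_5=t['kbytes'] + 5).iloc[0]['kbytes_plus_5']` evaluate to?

filter rows where user == 'Eli':
   kbytes user
1    8898  Eli
7    2061  Eli
sort by kbytes descending:
   kbytes user
1    8898  Eli
7    2061  Eli
add column kbytes_plus_5 = t['kbytes'] + 5:
   kbytes user  kbytes_plus_5
1    8898  Eli           8903
7    2061  Eli           2066
value at position 0, column 'kbytes_plus_5' → 8903

8903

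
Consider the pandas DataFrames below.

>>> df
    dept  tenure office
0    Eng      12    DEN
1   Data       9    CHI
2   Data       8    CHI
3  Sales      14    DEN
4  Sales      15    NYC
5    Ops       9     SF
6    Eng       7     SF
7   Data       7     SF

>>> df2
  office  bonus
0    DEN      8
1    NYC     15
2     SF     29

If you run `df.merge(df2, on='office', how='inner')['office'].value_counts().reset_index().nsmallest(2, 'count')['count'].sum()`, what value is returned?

merge on 'office' (how='inner') → 6 rows:
    dept  tenure office  bonus
0    Eng      12    DEN      8
1  Sales      14    DEN      8
2  Sales      15    NYC     15
3    Ops       9     SF     29
4    Eng       7     SF     29
5   Data       7     SF     29
value_counts of office:
office
SF     3
DEN    2
NYC    1
Name: count, dtype: int64
reset_index():
  office  count
0     SF      3
1    DEN      2
2    NYC      1
take 2 rows with smallest count:
  office  count
2    NYC      1
1    DEN      2
Hence 3.

3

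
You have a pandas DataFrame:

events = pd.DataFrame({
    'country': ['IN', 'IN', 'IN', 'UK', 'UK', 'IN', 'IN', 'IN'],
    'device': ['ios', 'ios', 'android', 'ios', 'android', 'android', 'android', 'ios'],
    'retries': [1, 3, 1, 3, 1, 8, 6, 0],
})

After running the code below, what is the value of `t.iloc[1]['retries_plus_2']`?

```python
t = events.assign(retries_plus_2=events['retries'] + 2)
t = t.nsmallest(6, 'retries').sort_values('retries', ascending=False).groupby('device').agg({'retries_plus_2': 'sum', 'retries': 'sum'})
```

15

add column retries_plus_2 = events['retries'] + 2:
  country   device  retries  retries_plus_2
0      IN      ios        1               3
1      IN      ios        3               5
2      IN  android        1               3
3      UK      ios        3               5
4      UK  android        1               3
5      IN  android        8              10
6      IN  android        6               8
7      IN      ios        0               2
take 6 rows with smallest retries:
  country   device  retries  retries_plus_2
7      IN      ios        0               2
0      IN      ios        1               3
2      IN  android        1               3
4      UK  android        1               3
1      IN      ios        3               5
3      UK      ios        3               5
sort by retries descending:
  country   device  retries  retries_plus_2
1      IN      ios        3               5
3      UK      ios        3               5
0      IN      ios        1               3
2      IN  android        1               3
4      UK  android        1               3
7      IN      ios        0               2
group by device: sum(retries_plus_2), sum(retries):
         retries_plus_2  retries
device                          
android               6        2
ios                  15        7
The value at position 1, column 'retries_plus_2' is 15.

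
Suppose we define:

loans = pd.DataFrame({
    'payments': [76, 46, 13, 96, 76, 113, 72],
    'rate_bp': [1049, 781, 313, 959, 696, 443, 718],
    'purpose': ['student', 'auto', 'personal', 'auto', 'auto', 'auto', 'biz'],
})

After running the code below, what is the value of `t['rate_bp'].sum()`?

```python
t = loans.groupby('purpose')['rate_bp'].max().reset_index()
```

3039

group by purpose, max of rate_bp:
purpose
auto         959
biz          718
personal     313
student     1049
Name: rate_bp, dtype: int64
reset_index():
    purpose  rate_bp
0      auto      959
1       biz      718
2  personal      313
3   student     1049
Then the sum of column 'rate_bp': 3039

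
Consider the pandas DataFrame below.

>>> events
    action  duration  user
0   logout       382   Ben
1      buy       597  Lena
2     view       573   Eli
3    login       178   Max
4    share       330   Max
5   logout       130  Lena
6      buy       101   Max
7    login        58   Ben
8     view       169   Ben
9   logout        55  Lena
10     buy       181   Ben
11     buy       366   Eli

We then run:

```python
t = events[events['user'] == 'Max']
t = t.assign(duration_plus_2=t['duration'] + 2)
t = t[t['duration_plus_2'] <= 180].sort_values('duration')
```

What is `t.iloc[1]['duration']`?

filter rows where user == 'Max':
  action  duration user
3  login       178  Max
4  share       330  Max
6    buy       101  Max
add column duration_plus_2 = t['duration'] + 2:
  action  duration user  duration_plus_2
3  login       178  Max              180
4  share       330  Max              332
6    buy       101  Max              103
filter rows where duration_plus_2 <= 180:
  action  duration user  duration_plus_2
3  login       178  Max              180
6    buy       101  Max              103
sort by duration:
  action  duration user  duration_plus_2
6    buy       101  Max              103
3  login       178  Max              180
Finally, value at position 1, column 'duration' = 178.

178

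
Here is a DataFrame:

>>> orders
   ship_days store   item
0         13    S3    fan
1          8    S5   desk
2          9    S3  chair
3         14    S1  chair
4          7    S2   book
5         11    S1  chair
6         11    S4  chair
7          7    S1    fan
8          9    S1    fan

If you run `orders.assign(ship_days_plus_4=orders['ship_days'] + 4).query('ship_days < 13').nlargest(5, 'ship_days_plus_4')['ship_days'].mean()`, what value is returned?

9.6

add column ship_days_plus_4 = orders['ship_days'] + 4:
   ship_days store   item  ship_days_plus_4
0         13    S3    fan                17
1          8    S5   desk                12
2          9    S3  chair                13
3         14    S1  chair                18
4          7    S2   book                11
5         11    S1  chair                15
6         11    S4  chair                15
7          7    S1    fan                11
8          9    S1    fan                13
filter rows where ship_days < 13:
   ship_days store   item  ship_days_plus_4
1          8    S5   desk                12
2          9    S3  chair                13
4          7    S2   book                11
5         11    S1  chair                15
6         11    S4  chair                15
7          7    S1    fan                11
8          9    S1    fan                13
take 5 rows with largest ship_days_plus_4:
   ship_days store   item  ship_days_plus_4
5         11    S1  chair                15
6         11    S4  chair                15
2          9    S3  chair                13
8          9    S1    fan                13
1          8    S5   desk                12
Taking the mean of column 'ship_days' gives 9.6.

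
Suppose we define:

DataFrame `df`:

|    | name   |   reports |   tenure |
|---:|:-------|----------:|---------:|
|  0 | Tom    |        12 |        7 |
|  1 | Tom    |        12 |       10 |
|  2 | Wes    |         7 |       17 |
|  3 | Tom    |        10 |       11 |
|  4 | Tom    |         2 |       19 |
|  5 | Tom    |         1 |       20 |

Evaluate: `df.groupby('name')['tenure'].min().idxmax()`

Wes

group by name, min of tenure:
name
Tom     7
Wes    17
Name: tenure, dtype: int64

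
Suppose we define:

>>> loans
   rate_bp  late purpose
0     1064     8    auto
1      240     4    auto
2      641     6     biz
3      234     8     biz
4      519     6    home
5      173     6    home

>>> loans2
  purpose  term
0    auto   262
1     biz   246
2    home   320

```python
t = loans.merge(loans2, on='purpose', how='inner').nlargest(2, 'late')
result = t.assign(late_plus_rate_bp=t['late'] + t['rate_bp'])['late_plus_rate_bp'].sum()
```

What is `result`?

merge on 'purpose' (how='inner') → 6 rows:
   rate_bp  late purpose  term
0     1064     8    auto   262
1      240     4    auto   262
2      641     6     biz   246
3      234     8     biz   246
4      519     6    home   320
5      173     6    home   320
take 2 rows with largest late:
   rate_bp  late purpose  term
0     1064     8    auto   262
3      234     8     biz   246
add column late_plus_rate_bp = t['late'] + t['rate_bp']:
   rate_bp  late purpose  term  late_plus_rate_bp
0     1064     8    auto   262               1072
3      234     8     biz   246                242
Taking the sum of column 'late_plus_rate_bp' gives 1314.

1314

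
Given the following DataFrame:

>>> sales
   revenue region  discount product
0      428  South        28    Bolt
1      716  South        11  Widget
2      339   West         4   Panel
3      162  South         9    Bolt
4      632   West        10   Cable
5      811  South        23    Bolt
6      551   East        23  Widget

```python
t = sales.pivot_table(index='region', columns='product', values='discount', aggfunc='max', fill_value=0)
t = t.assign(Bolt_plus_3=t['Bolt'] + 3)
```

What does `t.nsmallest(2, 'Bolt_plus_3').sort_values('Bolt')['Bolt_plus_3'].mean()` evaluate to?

3.0

pivot: rows=region, cols=product, max(discount):
product  Bolt  Cable  Panel  Widget
region                             
East        0      0      0      23
South      28      0      0      11
West        0     10      4       0
add column Bolt_plus_3 = t['Bolt'] + 3:
product  Bolt  Cable  Panel  Widget  Bolt_plus_3
region                                          
East        0      0      0      23            3
South      28      0      0      11           31
West        0     10      4       0            3
take 2 rows with smallest Bolt_plus_3:
product  Bolt  Cable  Panel  Widget  Bolt_plus_3
region                                          
East        0      0      0      23            3
West        0     10      4       0            3
sort by Bolt:
product  Bolt  Cable  Panel  Widget  Bolt_plus_3
region                                          
East        0      0      0      23            3
West        0     10      4       0            3
Hence 3.0.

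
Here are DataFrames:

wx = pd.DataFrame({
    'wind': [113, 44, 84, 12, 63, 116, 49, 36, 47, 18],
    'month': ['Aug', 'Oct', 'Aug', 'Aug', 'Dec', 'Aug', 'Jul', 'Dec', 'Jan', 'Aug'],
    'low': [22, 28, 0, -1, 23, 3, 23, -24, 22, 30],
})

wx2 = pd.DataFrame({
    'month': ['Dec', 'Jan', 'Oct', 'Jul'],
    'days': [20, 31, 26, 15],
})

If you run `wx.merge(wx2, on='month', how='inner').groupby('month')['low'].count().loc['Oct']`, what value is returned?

1

merge on 'month' (how='inner') → 5 rows:
   wind month  low  days
0    44   Oct   28    26
1    63   Dec   23    20
2    49   Jul   23    15
3    36   Dec  -24    20
4    47   Jan   22    31
group by month, count of low:
month
Dec    2
Jan    1
Jul    1
Oct    1
Name: low, dtype: int64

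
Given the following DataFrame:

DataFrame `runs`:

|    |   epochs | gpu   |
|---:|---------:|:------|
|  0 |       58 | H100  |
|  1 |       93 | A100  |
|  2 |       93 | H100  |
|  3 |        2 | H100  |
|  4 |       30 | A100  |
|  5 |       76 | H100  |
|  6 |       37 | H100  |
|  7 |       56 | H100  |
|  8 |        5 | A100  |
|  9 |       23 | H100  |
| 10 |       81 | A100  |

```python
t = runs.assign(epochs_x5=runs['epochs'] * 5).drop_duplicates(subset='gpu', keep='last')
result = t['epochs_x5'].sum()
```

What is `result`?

520

add column epochs_x5 = runs['epochs'] * 5:
    epochs   gpu  epochs_x5
0       58  H100        290
1       93  A100        465
2       93  H100        465
3        2  H100         10
4       30  A100        150
5       76  H100        380
6       37  H100        185
7       56  H100        280
8        5  A100         25
9       23  H100        115
10      81  A100        405
drop duplicate gpu (keep=last):
    epochs   gpu  epochs_x5
9       23  H100        115
10      81  A100        405
Hence 520.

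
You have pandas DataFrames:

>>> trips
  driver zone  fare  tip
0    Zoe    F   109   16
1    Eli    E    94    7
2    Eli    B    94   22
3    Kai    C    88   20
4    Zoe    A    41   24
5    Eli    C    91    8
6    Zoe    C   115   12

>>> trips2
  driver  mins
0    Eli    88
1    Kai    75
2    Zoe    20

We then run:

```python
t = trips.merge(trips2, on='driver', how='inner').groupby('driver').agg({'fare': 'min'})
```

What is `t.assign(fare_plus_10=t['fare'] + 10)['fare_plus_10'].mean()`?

83.3333333333

merge on 'driver' (how='inner') → 7 rows:
  driver zone  fare  tip  mins
0    Zoe    F   109   16    20
1    Eli    E    94    7    88
2    Eli    B    94   22    88
3    Kai    C    88   20    75
4    Zoe    A    41   24    20
5    Eli    C    91    8    88
6    Zoe    C   115   12    20
group by driver, min of fare:
        fare
driver      
Eli       91
Kai       88
Zoe       41
add column fare_plus_10 = t['fare'] + 10:
        fare  fare_plus_10
driver                    
Eli       91           101
Kai       88            98
Zoe       41            51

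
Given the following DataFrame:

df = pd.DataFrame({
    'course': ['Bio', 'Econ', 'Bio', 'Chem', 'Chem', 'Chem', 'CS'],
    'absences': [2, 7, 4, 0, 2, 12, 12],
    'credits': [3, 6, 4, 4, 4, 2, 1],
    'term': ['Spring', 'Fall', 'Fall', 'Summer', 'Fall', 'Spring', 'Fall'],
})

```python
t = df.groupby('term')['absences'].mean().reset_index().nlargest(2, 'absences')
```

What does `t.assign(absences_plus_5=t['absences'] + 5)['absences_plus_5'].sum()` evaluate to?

group by term, mean of absences:
term
Fall      6.25
Spring    7.00
Summer    0.00
Name: absences, dtype: float64
reset_index():
     term  absences
0    Fall      6.25
1  Spring      7.00
2  Summer      0.00
take 2 rows with largest absences:
     term  absences
1  Spring      7.00
0    Fall      6.25
add column absences_plus_5 = t['absences'] + 5:
     term  absences  absences_plus_5
1  Spring      7.00            12.00
0    Fall      6.25            11.25
sum of column 'absences_plus_5' → 23.25

23.25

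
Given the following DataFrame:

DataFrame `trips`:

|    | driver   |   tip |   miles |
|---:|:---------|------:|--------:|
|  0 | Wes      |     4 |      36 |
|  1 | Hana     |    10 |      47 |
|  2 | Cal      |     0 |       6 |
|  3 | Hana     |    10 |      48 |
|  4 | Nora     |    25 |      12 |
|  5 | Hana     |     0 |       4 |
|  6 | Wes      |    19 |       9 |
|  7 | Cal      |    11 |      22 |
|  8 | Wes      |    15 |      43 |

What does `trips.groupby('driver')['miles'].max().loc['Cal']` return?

22

group by driver, max of miles:
driver
Cal     22
Hana    48
Nora    12
Wes     43
Name: miles, dtype: int64
Taking the value at index 'Cal' gives 22.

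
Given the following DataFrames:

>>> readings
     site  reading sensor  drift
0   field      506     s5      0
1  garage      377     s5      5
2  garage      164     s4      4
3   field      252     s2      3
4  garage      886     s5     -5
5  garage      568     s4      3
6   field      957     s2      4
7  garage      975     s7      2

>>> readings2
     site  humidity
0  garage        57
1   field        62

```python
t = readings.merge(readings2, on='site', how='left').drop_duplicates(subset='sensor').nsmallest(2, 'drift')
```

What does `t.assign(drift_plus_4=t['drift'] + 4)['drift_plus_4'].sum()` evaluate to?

10

merge on 'site' (how='left') → 8 rows:
     site  reading sensor  drift  humidity
0   field      506     s5      0        62
1  garage      377     s5      5        57
2  garage      164     s4      4        57
3   field      252     s2      3        62
4  garage      886     s5     -5        57
5  garage      568     s4      3        57
6   field      957     s2      4        62
7  garage      975     s7      2        57
drop duplicate sensor (keep=first):
     site  reading sensor  drift  humidity
0   field      506     s5      0        62
2  garage      164     s4      4        57
3   field      252     s2      3        62
7  garage      975     s7      2        57
take 2 rows with smallest drift:
     site  reading sensor  drift  humidity
0   field      506     s5      0        62
7  garage      975     s7      2        57
add column drift_plus_4 = t['drift'] + 4:
     site  reading sensor  drift  humidity  drift_plus_4
0   field      506     s5      0        62             4
7  garage      975     s7      2        57             6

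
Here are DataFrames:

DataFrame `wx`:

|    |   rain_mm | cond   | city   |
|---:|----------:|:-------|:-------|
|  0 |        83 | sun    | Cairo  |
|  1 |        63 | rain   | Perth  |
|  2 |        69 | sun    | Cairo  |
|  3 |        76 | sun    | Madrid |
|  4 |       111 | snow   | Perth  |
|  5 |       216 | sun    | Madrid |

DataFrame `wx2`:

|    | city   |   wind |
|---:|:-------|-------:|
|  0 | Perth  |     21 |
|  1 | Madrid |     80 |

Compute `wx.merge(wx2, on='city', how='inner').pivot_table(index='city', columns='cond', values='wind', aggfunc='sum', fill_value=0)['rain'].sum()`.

merge on 'city' (how='inner') → 4 rows:
   rain_mm  cond    city  wind
0       63  rain   Perth    21
1       76   sun  Madrid    80
2      111  snow   Perth    21
3      216   sun  Madrid    80
pivot: rows=city, cols=cond, sum(wind):
cond    rain  snow  sun
city                   
Madrid     0     0  160
Perth     21    21    0
Taking the sum of column 'rain' gives 21.

21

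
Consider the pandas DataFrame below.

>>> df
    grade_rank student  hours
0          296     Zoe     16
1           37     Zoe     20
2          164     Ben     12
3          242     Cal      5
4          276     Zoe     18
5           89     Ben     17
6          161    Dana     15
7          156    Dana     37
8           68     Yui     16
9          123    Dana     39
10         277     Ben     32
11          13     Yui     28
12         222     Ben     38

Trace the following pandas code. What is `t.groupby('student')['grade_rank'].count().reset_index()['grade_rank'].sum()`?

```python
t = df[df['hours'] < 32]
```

9

filter rows where hours < 32:
    grade_rank student  hours
0          296     Zoe     16
1           37     Zoe     20
2          164     Ben     12
3          242     Cal      5
4          276     Zoe     18
5           89     Ben     17
6          161    Dana     15
8           68     Yui     16
11          13     Yui     28
group by student, count of grade_rank:
student
Ben     2
Cal     1
Dana    1
Yui     2
Zoe     3
Name: grade_rank, dtype: int64
reset_index():
  student  grade_rank
0     Ben           2
1     Cal           1
2    Dana           1
3     Yui           2
4     Zoe           3
Reading off the sum of column 'grade_rank', we get 9.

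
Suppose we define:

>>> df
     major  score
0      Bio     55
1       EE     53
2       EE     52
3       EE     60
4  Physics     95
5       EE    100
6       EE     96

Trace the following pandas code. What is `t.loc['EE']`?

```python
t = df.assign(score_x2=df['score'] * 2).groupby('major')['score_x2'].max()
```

200

add column score_x2 = df['score'] * 2:
     major  score  score_x2
0      Bio     55       110
1       EE     53       106
2       EE     52       104
3       EE     60       120
4  Physics     95       190
5       EE    100       200
6       EE     96       192
group by major, max of score_x2:
major
Bio        110
EE         200
Physics    190
Name: score_x2, dtype: int64
Hence 200.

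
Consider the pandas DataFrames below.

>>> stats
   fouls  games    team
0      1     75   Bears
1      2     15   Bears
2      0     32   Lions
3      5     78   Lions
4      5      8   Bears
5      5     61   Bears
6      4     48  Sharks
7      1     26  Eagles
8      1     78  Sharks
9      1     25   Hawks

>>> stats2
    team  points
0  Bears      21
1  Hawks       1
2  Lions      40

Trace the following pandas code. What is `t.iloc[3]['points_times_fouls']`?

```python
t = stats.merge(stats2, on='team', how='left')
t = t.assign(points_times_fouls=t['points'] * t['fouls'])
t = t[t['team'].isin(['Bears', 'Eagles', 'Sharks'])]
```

merge on 'team' (how='left') → 10 rows:
   fouls  games    team  points
0      1     75   Bears    21.0
1      2     15   Bears    21.0
2      0     32   Lions    40.0
3      5     78   Lions    40.0
4      5      8   Bears    21.0
5      5     61   Bears    21.0
6      4     48  Sharks     NaN
7      1     26  Eagles     NaN
8      1     78  Sharks     NaN
9      1     25   Hawks     1.0
add column points_times_fouls = t['points'] * t['fouls']:
   fouls  games    team  points  points_times_fouls
0      1     75   Bears    21.0                21.0
1      2     15   Bears    21.0                42.0
2      0     32   Lions    40.0                 0.0
3      5     78   Lions    40.0               200.0
4      5      8   Bears    21.0               105.0
5      5     61   Bears    21.0               105.0
6      4     48  Sharks     NaN                 NaN
7      1     26  Eagles     NaN                 NaN
8      1     78  Sharks     NaN                 NaN
9      1     25   Hawks     1.0                 1.0
filter rows where team in ['Bears', 'Eagles', 'Sharks']:
   fouls  games    team  points  points_times_fouls
0      1     75   Bears    21.0                21.0
1      2     15   Bears    21.0                42.0
4      5      8   Bears    21.0               105.0
5      5     61   Bears    21.0               105.0
6      4     48  Sharks     NaN                 NaN
7      1     26  Eagles     NaN                 NaN
8      1     78  Sharks     NaN                 NaN
Hence 105.0.

105.0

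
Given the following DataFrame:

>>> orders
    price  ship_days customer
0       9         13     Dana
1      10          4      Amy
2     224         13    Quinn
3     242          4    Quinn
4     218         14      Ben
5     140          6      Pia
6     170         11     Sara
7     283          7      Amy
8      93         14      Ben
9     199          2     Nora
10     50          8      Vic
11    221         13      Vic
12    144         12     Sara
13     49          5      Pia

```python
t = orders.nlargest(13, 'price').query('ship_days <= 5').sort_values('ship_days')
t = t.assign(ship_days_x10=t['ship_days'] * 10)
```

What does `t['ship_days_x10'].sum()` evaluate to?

take 13 rows with largest price:
    price  ship_days customer
7     283          7      Amy
3     242          4    Quinn
2     224         13    Quinn
11    221         13      Vic
4     218         14      Ben
9     199          2     Nora
6     170         11     Sara
12    144         12     Sara
5     140          6      Pia
8      93         14      Ben
10     50          8      Vic
13     49          5      Pia
1      10          4      Amy
filter rows where ship_days <= 5:
    price  ship_days customer
3     242          4    Quinn
9     199          2     Nora
13     49          5      Pia
1      10          4      Amy
sort by ship_days:
    price  ship_days customer
9     199          2     Nora
3     242          4    Quinn
1      10          4      Amy
13     49          5      Pia
add column ship_days_x10 = t['ship_days'] * 10:
    price  ship_days customer  ship_days_x10
9     199          2     Nora             20
3     242          4    Quinn             40
1      10          4      Amy             40
13     49          5      Pia             50
Taking the sum of column 'ship_days_x10' gives 150.

150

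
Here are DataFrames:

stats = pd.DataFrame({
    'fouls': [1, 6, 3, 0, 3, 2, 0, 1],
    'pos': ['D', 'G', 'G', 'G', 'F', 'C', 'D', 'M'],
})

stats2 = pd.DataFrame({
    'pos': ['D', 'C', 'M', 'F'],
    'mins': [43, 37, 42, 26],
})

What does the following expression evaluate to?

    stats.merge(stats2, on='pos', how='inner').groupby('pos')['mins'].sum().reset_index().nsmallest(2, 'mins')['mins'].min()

26

merge on 'pos' (how='inner') → 5 rows:
   fouls pos  mins
0      1   D    43
1      3   F    26
2      2   C    37
3      0   D    43
4      1   M    42
group by pos, sum of mins:
pos
C    37
D    86
F    26
M    42
Name: mins, dtype: int64
reset_index():
  pos  mins
0   C    37
1   D    86
2   F    26
3   M    42
take 2 rows with smallest mins:
  pos  mins
2   F    26
0   C    37
Hence 26.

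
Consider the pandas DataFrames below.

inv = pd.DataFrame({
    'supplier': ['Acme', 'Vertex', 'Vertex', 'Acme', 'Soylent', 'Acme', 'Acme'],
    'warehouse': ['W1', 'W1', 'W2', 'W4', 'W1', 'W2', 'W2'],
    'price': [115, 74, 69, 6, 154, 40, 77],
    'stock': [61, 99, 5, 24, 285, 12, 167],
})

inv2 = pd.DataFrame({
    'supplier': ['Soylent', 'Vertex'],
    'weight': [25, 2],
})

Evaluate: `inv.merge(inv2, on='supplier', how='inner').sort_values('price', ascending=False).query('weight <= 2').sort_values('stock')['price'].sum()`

143

merge on 'supplier' (how='inner') → 3 rows:
  supplier warehouse  price  stock  weight
0   Vertex        W1     74     99       2
1   Vertex        W2     69      5       2
2  Soylent        W1    154    285      25
sort by price descending:
  supplier warehouse  price  stock  weight
2  Soylent        W1    154    285      25
0   Vertex        W1     74     99       2
1   Vertex        W2     69      5       2
filter rows where weight <= 2:
  supplier warehouse  price  stock  weight
0   Vertex        W1     74     99       2
1   Vertex        W2     69      5       2
sort by stock:
  supplier warehouse  price  stock  weight
1   Vertex        W2     69      5       2
0   Vertex        W1     74     99       2
Taking the sum of column 'price' gives 143.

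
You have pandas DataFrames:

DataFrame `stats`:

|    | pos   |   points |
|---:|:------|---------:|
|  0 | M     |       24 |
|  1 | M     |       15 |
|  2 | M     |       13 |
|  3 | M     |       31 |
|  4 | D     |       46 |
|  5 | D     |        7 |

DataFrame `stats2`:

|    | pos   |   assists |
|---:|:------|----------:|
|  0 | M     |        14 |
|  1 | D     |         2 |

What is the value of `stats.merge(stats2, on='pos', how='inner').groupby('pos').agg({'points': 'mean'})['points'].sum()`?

47.25

merge on 'pos' (how='inner') → 6 rows:
  pos  points  assists
0   M      24       14
1   M      15       14
2   M      13       14
3   M      31       14
4   D      46        2
5   D       7        2
group by pos, mean of points:
     points
pos        
D     26.50
M     20.75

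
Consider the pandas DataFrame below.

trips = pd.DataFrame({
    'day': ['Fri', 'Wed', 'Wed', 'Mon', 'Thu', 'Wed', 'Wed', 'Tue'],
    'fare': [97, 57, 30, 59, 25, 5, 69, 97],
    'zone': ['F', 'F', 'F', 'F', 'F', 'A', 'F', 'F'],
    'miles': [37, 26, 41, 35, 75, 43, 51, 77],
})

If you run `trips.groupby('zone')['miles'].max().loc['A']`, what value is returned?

43

group by zone, max of miles:
zone
A    43
F    77
Name: miles, dtype: int64
Then the value at index 'A': 43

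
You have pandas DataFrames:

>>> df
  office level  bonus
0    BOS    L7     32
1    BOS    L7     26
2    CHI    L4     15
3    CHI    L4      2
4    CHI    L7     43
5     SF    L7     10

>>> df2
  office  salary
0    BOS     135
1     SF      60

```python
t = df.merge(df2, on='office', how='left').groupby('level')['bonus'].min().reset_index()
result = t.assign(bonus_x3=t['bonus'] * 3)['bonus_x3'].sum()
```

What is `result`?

36

merge on 'office' (how='left') → 6 rows:
  office level  bonus  salary
0    BOS    L7     32   135.0
1    BOS    L7     26   135.0
2    CHI    L4     15     NaN
3    CHI    L4      2     NaN
4    CHI    L7     43     NaN
5     SF    L7     10    60.0
group by level, min of bonus:
level
L4     2
L7    10
Name: bonus, dtype: int64
reset_index():
  level  bonus
0    L4      2
1    L7     10
add column bonus_x3 = t['bonus'] * 3:
  level  bonus  bonus_x3
0    L4      2         6
1    L7     10        30
Hence 36.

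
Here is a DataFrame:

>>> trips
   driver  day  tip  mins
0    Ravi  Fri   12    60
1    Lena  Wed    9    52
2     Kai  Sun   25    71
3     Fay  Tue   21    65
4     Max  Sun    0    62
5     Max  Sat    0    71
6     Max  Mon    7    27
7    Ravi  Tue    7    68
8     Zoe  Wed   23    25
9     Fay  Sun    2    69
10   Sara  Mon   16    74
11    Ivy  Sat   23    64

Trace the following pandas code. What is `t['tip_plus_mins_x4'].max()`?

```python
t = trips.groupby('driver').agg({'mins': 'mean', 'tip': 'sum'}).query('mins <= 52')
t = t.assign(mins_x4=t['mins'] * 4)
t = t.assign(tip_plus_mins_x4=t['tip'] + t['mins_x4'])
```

217.0

group by driver: mean(mins), sum(tip):
             mins  tip
driver                
Fay     67.000000   23
Ivy     64.000000   23
Kai     71.000000   25
Lena    52.000000    9
Max     53.333333    7
Ravi    64.000000   19
Sara    74.000000   16
Zoe     25.000000   23
filter rows where mins <= 52:
        mins  tip
driver           
Lena    52.0    9
Zoe     25.0   23
add column mins_x4 = t['mins'] * 4:
        mins  tip  mins_x4
driver                    
Lena    52.0    9    208.0
Zoe     25.0   23    100.0
add column tip_plus_mins_x4 = t['tip'] + t['mins_x4']:
        mins  tip  mins_x4  tip_plus_mins_x4
driver                                      
Lena    52.0    9    208.0             217.0
Zoe     25.0   23    100.0             123.0
max of column 'tip_plus_mins_x4' → 217.0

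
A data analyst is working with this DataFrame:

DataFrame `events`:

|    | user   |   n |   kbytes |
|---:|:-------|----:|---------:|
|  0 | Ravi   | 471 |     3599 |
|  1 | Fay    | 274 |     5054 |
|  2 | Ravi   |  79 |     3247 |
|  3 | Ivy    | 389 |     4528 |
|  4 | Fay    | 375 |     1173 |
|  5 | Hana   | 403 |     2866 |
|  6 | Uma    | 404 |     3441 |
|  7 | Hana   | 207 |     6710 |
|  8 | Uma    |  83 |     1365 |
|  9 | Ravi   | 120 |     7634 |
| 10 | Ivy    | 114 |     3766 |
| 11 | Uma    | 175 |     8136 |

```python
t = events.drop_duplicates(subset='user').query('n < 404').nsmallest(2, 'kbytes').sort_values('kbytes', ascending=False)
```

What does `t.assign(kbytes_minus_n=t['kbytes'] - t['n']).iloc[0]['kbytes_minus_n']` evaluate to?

drop duplicate user (keep=first):
   user    n  kbytes
0  Ravi  471    3599
1   Fay  274    5054
3   Ivy  389    4528
5  Hana  403    2866
6   Uma  404    3441
filter rows where n < 404:
   user    n  kbytes
1   Fay  274    5054
3   Ivy  389    4528
5  Hana  403    2866
take 2 rows with smallest kbytes:
   user    n  kbytes
5  Hana  403    2866
3   Ivy  389    4528
sort by kbytes descending:
   user    n  kbytes
3   Ivy  389    4528
5  Hana  403    2866
add column kbytes_minus_n = t['kbytes'] - t['n']:
   user    n  kbytes  kbytes_minus_n
3   Ivy  389    4528            4139
5  Hana  403    2866            2463
The value at position 0, column 'kbytes_minus_n' is 4139.

4139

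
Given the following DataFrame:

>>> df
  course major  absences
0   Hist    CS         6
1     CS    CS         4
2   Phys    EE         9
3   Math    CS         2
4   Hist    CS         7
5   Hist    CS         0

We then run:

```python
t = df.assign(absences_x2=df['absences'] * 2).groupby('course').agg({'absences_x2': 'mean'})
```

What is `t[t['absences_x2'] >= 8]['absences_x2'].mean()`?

11.5555555556

add column absences_x2 = df['absences'] * 2:
  course major  absences  absences_x2
0   Hist    CS         6           12
1     CS    CS         4            8
2   Phys    EE         9           18
3   Math    CS         2            4
4   Hist    CS         7           14
5   Hist    CS         0            0
group by course, mean of absences_x2:
        absences_x2
course             
CS         8.000000
Hist       8.666667
Math       4.000000
Phys      18.000000
filter rows where absences_x2 >= 8:
        absences_x2
course             
CS         8.000000
Hist       8.666667
Phys      18.000000
mean of column 'absences_x2' → 11.5555555556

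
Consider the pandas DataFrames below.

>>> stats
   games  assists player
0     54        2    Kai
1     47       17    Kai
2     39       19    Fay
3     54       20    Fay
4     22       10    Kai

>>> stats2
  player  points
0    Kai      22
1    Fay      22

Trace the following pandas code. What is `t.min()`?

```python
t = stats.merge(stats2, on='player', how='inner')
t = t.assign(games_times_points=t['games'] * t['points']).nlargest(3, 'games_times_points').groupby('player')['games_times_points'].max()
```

1188

merge on 'player' (how='inner') → 5 rows:
   games  assists player  points
0     54        2    Kai      22
1     47       17    Kai      22
2     39       19    Fay      22
3     54       20    Fay      22
4     22       10    Kai      22
add column games_times_points = t['games'] * t['points']:
   games  assists player  points  games_times_points
0     54        2    Kai      22                1188
1     47       17    Kai      22                1034
2     39       19    Fay      22                 858
3     54       20    Fay      22                1188
4     22       10    Kai      22                 484
take 3 rows with largest games_times_points:
   games  assists player  points  games_times_points
0     54        2    Kai      22                1188
3     54       20    Fay      22                1188
1     47       17    Kai      22                1034
group by player, max of games_times_points:
player
Fay    1188
Kai    1188
Name: games_times_points, dtype: int64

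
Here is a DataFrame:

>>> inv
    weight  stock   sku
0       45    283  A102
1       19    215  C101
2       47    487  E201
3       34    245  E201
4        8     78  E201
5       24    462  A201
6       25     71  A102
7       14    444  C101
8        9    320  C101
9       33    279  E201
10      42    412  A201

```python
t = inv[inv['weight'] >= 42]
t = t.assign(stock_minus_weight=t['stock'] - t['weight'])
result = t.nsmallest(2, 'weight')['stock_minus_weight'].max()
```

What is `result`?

filter rows where weight >= 42:
    weight  stock   sku
0       45    283  A102
2       47    487  E201
10      42    412  A201
add column stock_minus_weight = t['stock'] - t['weight']:
    weight  stock   sku  stock_minus_weight
0       45    283  A102                 238
2       47    487  E201                 440
10      42    412  A201                 370
take 2 rows with smallest weight:
    weight  stock   sku  stock_minus_weight
10      42    412  A201                 370
0       45    283  A102                 238
Taking the max of column 'stock_minus_weight' gives 370.

370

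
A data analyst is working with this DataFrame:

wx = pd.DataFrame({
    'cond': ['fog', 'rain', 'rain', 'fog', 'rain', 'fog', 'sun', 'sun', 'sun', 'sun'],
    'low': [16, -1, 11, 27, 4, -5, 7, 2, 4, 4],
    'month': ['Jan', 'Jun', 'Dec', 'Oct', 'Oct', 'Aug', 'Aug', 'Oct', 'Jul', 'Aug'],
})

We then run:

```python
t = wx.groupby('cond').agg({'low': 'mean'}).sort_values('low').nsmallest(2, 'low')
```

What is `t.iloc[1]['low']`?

group by cond, mean of low:
            low
cond           
fog   12.666667
rain   4.666667
sun    4.250000
sort by low:
            low
cond           
sun    4.250000
rain   4.666667
fog   12.666667
take 2 rows with smallest low:
           low
cond          
sun   4.250000
rain  4.666667
Reading off the value at position 1, column 'low', we get 4.66666666667.

4.66666666667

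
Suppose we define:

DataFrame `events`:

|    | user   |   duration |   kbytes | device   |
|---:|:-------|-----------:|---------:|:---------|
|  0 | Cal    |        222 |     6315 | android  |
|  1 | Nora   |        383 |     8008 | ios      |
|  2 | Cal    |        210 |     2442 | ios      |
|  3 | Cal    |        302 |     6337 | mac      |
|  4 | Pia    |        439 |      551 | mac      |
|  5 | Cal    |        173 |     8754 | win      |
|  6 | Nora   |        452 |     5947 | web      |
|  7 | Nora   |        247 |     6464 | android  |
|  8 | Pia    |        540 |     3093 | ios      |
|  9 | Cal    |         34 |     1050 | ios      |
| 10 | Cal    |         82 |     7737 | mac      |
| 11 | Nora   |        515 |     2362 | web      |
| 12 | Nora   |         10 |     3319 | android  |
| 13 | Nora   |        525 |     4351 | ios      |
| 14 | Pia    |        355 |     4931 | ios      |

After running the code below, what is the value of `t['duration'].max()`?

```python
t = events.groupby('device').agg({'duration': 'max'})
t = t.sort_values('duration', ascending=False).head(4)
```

group by device, max of duration:
         duration
device           
android       247
ios           540
mac           439
web           515
win           173
sort by duration descending:
         duration
device           
ios           540
web           515
mac           439
android       247
win           173
take first 4 rows:
         duration
device           
ios           540
web           515
mac           439
android       247
Reading off the max of column 'duration', we get 540.

540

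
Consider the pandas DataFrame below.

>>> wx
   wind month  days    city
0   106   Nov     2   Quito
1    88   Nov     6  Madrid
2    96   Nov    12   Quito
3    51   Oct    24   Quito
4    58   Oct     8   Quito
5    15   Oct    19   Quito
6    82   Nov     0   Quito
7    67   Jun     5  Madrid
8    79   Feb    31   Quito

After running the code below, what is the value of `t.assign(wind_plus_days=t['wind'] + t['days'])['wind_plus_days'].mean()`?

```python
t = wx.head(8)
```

79.875

take first 8 rows:
   wind month  days    city
0   106   Nov     2   Quito
1    88   Nov     6  Madrid
2    96   Nov    12   Quito
3    51   Oct    24   Quito
4    58   Oct     8   Quito
5    15   Oct    19   Quito
6    82   Nov     0   Quito
7    67   Jun     5  Madrid
add column wind_plus_days = t['wind'] + t['days']:
   wind month  days    city  wind_plus_days
0   106   Nov     2   Quito             108
1    88   Nov     6  Madrid              94
2    96   Nov    12   Quito             108
3    51   Oct    24   Quito              75
4    58   Oct     8   Quito              66
5    15   Oct    19   Quito              34
6    82   Nov     0   Quito              82
7    67   Jun     5  Madrid              72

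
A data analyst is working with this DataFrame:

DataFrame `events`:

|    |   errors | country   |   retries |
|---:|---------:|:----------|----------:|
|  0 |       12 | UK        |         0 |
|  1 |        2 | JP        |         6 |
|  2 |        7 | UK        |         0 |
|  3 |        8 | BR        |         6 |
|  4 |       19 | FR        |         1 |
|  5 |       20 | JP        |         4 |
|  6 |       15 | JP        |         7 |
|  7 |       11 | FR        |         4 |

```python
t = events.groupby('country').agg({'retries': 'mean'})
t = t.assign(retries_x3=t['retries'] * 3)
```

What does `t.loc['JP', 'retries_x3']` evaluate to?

17.0

group by country, mean of retries:
          retries
country          
BR       6.000000
FR       2.500000
JP       5.666667
UK       0.000000
add column retries_x3 = t['retries'] * 3:
          retries  retries_x3
country                      
BR       6.000000        18.0
FR       2.500000         7.5
JP       5.666667        17.0
UK       0.000000         0.0
Finally, value at row 'JP', column 'retries_x3' = 17.0.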